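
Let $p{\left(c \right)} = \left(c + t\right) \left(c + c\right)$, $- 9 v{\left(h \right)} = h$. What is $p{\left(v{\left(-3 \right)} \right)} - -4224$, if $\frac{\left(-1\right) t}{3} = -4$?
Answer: $\frac{38090}{9} \approx 4232.2$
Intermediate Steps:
$t = 12$ ($t = \left(-3\right) \left(-4\right) = 12$)
$v{\left(h \right)} = - \frac{h}{9}$
$p{\left(c \right)} = 2 c \left(12 + c\right)$ ($p{\left(c \right)} = \left(c + 12\right) \left(c + c\right) = \left(12 + c\right) 2 c = 2 c \left(12 + c\right)$)
$p{\left(v{\left(-3 \right)} \right)} - -4224 = 2 \left(\left(- \frac{1}{9}\right) \left(-3\right)\right) \left(12 - - \frac{1}{3}\right) - -4224 = 2 \cdot \frac{1}{3} \left(12 + \frac{1}{3}\right) + 4224 = 2 \cdot \frac{1}{3} \cdot \frac{37}{3} + 4224 = \frac{74}{9} + 4224 = \frac{38090}{9}$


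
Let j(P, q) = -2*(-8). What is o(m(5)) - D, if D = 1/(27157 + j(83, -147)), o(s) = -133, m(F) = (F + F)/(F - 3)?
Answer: -3614010/27173 ≈ -133.00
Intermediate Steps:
m(F) = 2*F/(-3 + F) (m(F) = (2*F)/(-3 + F) = 2*F/(-3 + F))
j(P, q) = 16
D = 1/27173 (D = 1/(27157 + 16) = 1/27173 ≈ 3.6801e-5)
o(m(5)) - D = -133 - 1*1/27173 = -133 - 1/27173 = -3614010/27173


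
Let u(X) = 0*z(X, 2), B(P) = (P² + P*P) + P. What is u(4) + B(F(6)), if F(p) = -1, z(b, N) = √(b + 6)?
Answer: 1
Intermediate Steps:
z(b, N) = √(6 + b)
B(P) = P + 2*P² (B(P) = (P² + P²) + P = 2*P² + P = P + 2*P²)
u(X) = 0 (u(X) = 0*√(6 + X) = 0)
u(4) + B(F(6)) = 0 - (1 + 2*(-1)) = 0 - (1 - 2) = 0 - 1*(-1) = 0 + 1 = 1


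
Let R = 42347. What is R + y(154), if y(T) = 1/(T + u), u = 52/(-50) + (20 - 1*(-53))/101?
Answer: 16432713528/388049 ≈ 42347.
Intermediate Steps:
u = -801/2525 (u = 52*(-1/50) + (20 + 53)*(1/101) = -26/25 + 73*(1/101) = -26/25 + 73/101 = -801/2525 ≈ -0.31723)
y(T) = 1/(-801/2525 + T) (y(T) = 1/(T - 801/2525) = 1/(-801/2525 + T))
R + y(154) = 42347 + 2525/(-801 + 2525*154) = 42347 + 2525/(-801 + 388850) = 42347 + 2525/388049 = 16432713528/388049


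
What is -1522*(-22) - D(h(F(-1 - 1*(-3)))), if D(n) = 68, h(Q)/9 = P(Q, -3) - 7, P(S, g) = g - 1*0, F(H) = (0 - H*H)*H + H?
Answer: 33416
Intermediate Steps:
F(H) = H - H³ (F(H) = (0 - H²)*H + H = (-H²)*H + H = -H³ + H = H - H³)
P(S, g) = g (P(S, g) = g + 0 = g)
h(Q) = -90 (h(Q) = 9*(-3 - 7) = 9*(-10) = -90)
-1522*(-22) - D(h(F(-1 - 1*(-3)))) = -1522*(-22) - 1*68 = 33484 - 68 = 33416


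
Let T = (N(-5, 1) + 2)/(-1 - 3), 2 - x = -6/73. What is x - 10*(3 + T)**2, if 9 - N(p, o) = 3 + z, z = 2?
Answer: -2981/146 ≈ -20.418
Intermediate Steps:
N(p, o) = 4 (N(p, o) = 9 - (3 + 2) = 9 - 1*5 = 9 - 5 = 4)
x = 152/73 (x = 2 - (-6)/73 = 2 - 1*(-6/73) = 2 + 6/73 = 152/73 ≈ 2.0822)
T = -3/2 (T = (4 + 2)/(-1 - 3) = 6/(-4) = 6*(-1/4) = -3/2 ≈ -1.5000)
x - 10*(3 + T)**2 = 152/73 - 10*(3 - 3/2)**2 = 152/73 - 10*(3/2)**2 = 152/73 - 10*9/4 = 152/73 - 45/2 = -2981/146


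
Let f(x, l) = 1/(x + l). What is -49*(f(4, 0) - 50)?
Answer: 9751/4 ≈ 2437.8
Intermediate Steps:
f(x, l) = 1/(l + x)
-49*(f(4, 0) - 50) = -49*(1/(0 + 4) - 50) = -49*(1/4 - 50) = -49*(-199/4) = 9751/4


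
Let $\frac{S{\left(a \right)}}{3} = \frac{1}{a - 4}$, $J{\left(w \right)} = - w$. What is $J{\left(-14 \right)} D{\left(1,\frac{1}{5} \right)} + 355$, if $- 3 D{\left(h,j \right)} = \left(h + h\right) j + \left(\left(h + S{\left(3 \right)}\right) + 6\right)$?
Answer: $\frac{5017}{15} \approx 334.47$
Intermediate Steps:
$S{\left(a \right)} = \frac{3}{-4 + a}$ ($S{\left(a \right)} = \frac{3}{a - 4} = \frac{3}{-4 + a}$)
$D{\left(h,j \right)} = -1 - \frac{h}{3} - \frac{2 h j}{3}$ ($D{\left(h,j \right)} = - \frac{\left(h + h\right) j + \left(\left(h + \frac{3}{-4 + 3}\right) + 6\right)}{3} = - \frac{2 h j + \left(\left(h + \frac{3}{-1}\right) + 6\right)}{3} = - \frac{2 h j + \left(\left(h + 3 \left(-1\right)\right) + 6\right)}{3} = - \frac{2 h j + \left(\left(h - 3\right) + 6\right)}{3} = - \frac{2 h j + \left(\left(-3 + h\right) + 6\right)}{3} = - \frac{2 h j + \left(3 + h\right)}{3} = - \frac{3 + h + 2 h j}{3} = -1 - \frac{h}{3} - \frac{2 h j}{3}$)
$J{\left(-14 \right)} D{\left(1,\frac{1}{5} \right)} + 355 = \left(-1\right) \left(-14\right) \left(-1 - \frac{1}{3} - \frac{2}{3 \cdot 5}\right) + 355 = 14 \left(-1 - \frac{1}{3} - \frac{2}{3} \cdot \frac{1}{5}\right) + 355 = 14 \left(-1 - \frac{1}{3} - \frac{2}{15}\right) + 355 = 14 \left(- \frac{22}{15}\right) + 355 = - \frac{308}{15} + 355 = \frac{5017}{15}$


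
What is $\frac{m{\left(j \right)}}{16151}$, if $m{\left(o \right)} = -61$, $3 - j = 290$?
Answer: $- \frac{61}{16151} \approx -0.0037769$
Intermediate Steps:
$j = -287$ ($j = 3 - 290 = -287$)
$\frac{m{\left(j \right)}}{16151} = - \frac{61}{16151}$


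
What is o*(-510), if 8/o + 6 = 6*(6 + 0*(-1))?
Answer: -136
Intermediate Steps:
o = 4/15 (o = 8/(-6 + 6*(6 + 0*(-1))) = 8/(-6 + 6*(6 + 0)) = 8/(-6 + 6*6) = 8/(-6 + 36) = 8/30 = 8*(1/30) = 4/15 ≈ 0.26667)
o*(-510) = (4/15)*(-510) = -136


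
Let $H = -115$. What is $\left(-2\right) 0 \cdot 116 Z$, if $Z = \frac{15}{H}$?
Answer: $0$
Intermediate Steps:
$Z = - \frac{3}{23}$ ($Z = \frac{15}{-115} = 15 \left(- \frac{1}{115}\right) = - \frac{3}{23} \approx -0.13043$)
$\left(-2\right) 0 \cdot 116 Z = \left(-2\right) 0 \cdot 116 \left(- \frac{3}{23}\right) = 0 \cdot 116 \left(- \frac{3}{23}\right) = 0 \left(- \frac{3}{23}\right) = 0$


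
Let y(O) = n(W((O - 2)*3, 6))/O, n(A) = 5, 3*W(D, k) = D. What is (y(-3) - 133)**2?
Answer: 163216/9 ≈ 18135.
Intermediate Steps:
W(D, k) = D/3
y(O) = 5/O
(y(-3) - 133)**2 = (5/(-3) - 133)**2 = (5*(-1/3) - 133)**2 = (-5/3 - 133)**2 = (-404/3)**2 = 163216/9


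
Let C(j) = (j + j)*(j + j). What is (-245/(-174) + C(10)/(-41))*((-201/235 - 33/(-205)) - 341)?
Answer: 1352196275/474042 ≈ 2852.5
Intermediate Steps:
C(j) = 4*j² (C(j) = (2*j)*(2*j) = 4*j²)
(-245/(-174) + C(10)/(-41))*((-201/235 - 33/(-205)) - 341) = (-245/(-174) + (4*10²)/(-41))*((-201/235 - 33/(-205)) - 341) = (-245*(-1/174) + (4*100)*(-1/41))*((-201*1/235 - 33*(-1/205)) - 341) = (245/174 + 400*(-1/41))*((-201/235 + 33/205) - 341) = (245/174 - 400/41)*(-1338/1927 - 341) = -59555/7134*(-658445/1927) = 1352196275/474042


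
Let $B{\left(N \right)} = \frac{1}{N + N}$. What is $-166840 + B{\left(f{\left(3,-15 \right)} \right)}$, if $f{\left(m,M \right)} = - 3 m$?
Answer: $- \frac{3003121}{18} \approx -1.6684 \cdot 10^{5}$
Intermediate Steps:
$B{\left(N \right)} = \frac{1}{2 N}$
$-166840 + B{\left(f{\left(3,-15 \right)} \right)} = -166840 + \frac{1}{2 \left(\left(-3\right) 3\right)} = -166840 + \frac{1}{2 \left(-9\right)} = -166840 + \frac{1}{2} \left(- \frac{1}{9}\right) = -166840 - \frac{1}{18} = - \frac{3003121}{18}$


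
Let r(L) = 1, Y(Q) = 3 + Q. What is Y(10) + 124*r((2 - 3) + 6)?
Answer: 137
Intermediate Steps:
Y(10) + 124*r((2 - 3) + 6) = (3 + 10) + 124*1 = 13 + 124 = 137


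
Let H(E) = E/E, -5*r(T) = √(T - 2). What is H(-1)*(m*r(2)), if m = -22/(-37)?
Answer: 0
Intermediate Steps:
r(T) = -√(-2 + T)/5 (r(T) = -√(T - 2)/5 = -√(-2 + T)/5)
H(E) = 1
m = 22/37 (m = -22*(-1/37) = 22/37 ≈ 0.59459)
H(-1)*(m*r(2)) = 1*(22*(-√(-2 + 2)/5)/37) = 1*(22*(-√0/5)/37) = 1*(22*(-⅕*0)/37) = 1*((22/37)*0) = 1*0 = 0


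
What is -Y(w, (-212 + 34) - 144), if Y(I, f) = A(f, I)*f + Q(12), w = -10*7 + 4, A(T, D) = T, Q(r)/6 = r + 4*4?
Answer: -103852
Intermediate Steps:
Q(r) = 96 + 6*r (Q(r) = 6*(r + 4*4) = 6*(r + 16) = 6*(16 + r) = 96 + 6*r)
w = -66 (w = -70 + 4 = -66)
Y(I, f) = 168 + f² (Y(I, f) = f*f + (96 + 6*12) = f² + (96 + 72) = f² + 168 = 168 + f²)
-Y(w, (-212 + 34) - 144) = -(168 + ((-212 + 34) - 144)²) = -(168 + (-178 - 144)²) = -(168 + (-322)²) = -(168 + 103684) = -1*103852 = -103852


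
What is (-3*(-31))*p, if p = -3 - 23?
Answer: -2418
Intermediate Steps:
p = -26
(-3*(-31))*p = -3*(-31)*(-26) = 93*(-26) = -2418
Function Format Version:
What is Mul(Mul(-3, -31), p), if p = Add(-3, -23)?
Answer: -2418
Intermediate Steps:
p = -26
Mul(Mul(-3, -31), p) = Mul(Mul(-3, -31), -26) = Mul(93, -26) = -2418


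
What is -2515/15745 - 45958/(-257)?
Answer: 144592471/809293 ≈ 178.67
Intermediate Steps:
-2515/15745 - 45958/(-257) = -2515*1/15745 - 45958*(-1/257) = -503/3149 + 45958/257 = 144592471/809293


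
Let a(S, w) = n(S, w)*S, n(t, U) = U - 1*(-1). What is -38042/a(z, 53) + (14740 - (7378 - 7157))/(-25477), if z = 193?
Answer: -560256526/132760647 ≈ -4.2200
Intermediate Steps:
n(t, U) = 1 + U (n(t, U) = U + 1 = 1 + U)
a(S, w) = S*(1 + w) (a(S, w) = (1 + w)*S = S*(1 + w))
-38042/a(z, 53) + (14740 - (7378 - 7157))/(-25477) = -38042*1/(193*(1 + 53)) + (14740 - (7378 - 7157))/(-25477) = -38042/(193*54) + (14740 - 1*221)*(-1/25477) = -38042/10422 + (14740 - 221)*(-1/25477) = -38042*1/10422 + 14519*(-1/25477) = -19021/5211 - 14519/25477 = -560256526/132760647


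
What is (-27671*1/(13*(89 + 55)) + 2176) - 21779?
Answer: -36724487/1872 ≈ -19618.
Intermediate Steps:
(-27671*1/(13*(89 + 55)) + 2176) - 21779 = (-27671/(144*13) + 2176) - 21779 = (-27671/1872 + 2176) - 21779 = 4045801/1872 - 21779 = -36724487/1872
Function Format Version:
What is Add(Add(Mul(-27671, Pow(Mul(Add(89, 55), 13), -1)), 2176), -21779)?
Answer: Rational(-36724487, 1872) ≈ -19618.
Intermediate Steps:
Add(Add(Mul(-27671, Pow(Mul(Add(89, 55), 13), -1)), 2176), -21779) = Add(Add(Mul(-27671, Pow(Mul(144, 13), -1)), 2176), -21779) = Add(Add(Mul(-27671, Pow(1872, -1)), 2176), -21779) = Add(Add(Mul(-27671, Rational(1, 1872)), 2176), -21779) = Add(Add(Rational(-27671, 1872), 2176), -21779) = Add(Rational(4045801, 1872), -21779) = Rational(-36724487, 1872)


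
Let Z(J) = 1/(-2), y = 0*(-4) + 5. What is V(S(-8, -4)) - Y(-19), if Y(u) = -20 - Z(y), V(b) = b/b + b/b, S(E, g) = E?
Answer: 43/2 ≈ 21.500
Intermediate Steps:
y = 5 (y = 0 + 5 = 5)
Z(J) = -½
V(b) = 2 (V(b) = 1 + 1 = 2)
Y(u) = -39/2 (Y(u) = -20 - 1*(-½) = -20 + ½ = -39/2)
V(S(-8, -4)) - Y(-19) = 2 - 1*(-39/2) = 2 + 39/2 = 43/2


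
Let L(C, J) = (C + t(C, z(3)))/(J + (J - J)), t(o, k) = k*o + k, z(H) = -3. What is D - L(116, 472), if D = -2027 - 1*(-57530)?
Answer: 26197651/472 ≈ 55504.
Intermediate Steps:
D = 55503 (D = -2027 + 57530 = 55503)
t(o, k) = k + k*o
L(C, J) = (-3 - 2*C)/J (L(C, J) = (C - 3*(1 + C))/(J + (J - J)) = (C + (-3 - 3*C))/(J + 0) = (-3 - 2*C)/J)
D - L(116, 472) = 55503 - (-3 - 2*116)/472 = 55503 - (-3 - 232)/472 = 55503 - (-235)/472 = 55503 - 1*(-235/472) = 55503 + 235/472 = 26197651/472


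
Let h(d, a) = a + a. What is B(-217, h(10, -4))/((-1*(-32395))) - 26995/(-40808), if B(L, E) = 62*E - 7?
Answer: 853976601/1321975160 ≈ 0.64599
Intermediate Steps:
h(d, a) = 2*a
B(L, E) = -7 + 62*E
B(-217, h(10, -4))/((-1*(-32395))) - 26995/(-40808) = (-7 + 62*(2*(-4)))/((-1*(-32395))) - 26995/(-40808) = (-7 + 62*(-8))/32395 - 26995*(-1/40808) = (-7 - 496)*(1/32395) + 26995/40808 = -503*1/32395 + 26995/40808 = -503/32395 + 26995/40808 = 853976601/1321975160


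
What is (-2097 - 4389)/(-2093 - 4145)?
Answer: 3243/3119 ≈ 1.0398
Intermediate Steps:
(-2097 - 4389)/(-2093 - 4145) = -6486/(-6238) = -6486*(-1/6238) = 3243/3119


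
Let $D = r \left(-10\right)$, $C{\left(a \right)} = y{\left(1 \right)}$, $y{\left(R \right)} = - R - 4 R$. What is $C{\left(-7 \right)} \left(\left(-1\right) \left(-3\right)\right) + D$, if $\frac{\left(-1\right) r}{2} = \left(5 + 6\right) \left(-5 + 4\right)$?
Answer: $-235$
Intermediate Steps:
$r = 22$ ($r = - 2 \left(5 + 6\right) \left(-5 + 4\right) = - 2 \cdot 11 \left(-1\right) = \left(-2\right) \left(-11\right) = 22$)
$y{\left(R \right)} = - 5 R$
$C{\left(a \right)} = -5$ ($C{\left(a \right)} = \left(-5\right) 1 = -5$)
$D = -220$ ($D = 22 \left(-10\right) = -220$)
$C{\left(-7 \right)} \left(\left(-1\right) \left(-3\right)\right) + D = - 5 \left(\left(-1\right) \left(-3\right)\right) - 220 = \left(-5\right) 3 - 220 = -15 - 220 = -235$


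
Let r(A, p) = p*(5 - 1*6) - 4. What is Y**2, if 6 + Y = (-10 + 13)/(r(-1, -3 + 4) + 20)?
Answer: 841/25 ≈ 33.640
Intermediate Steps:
r(A, p) = -4 - p (r(A, p) = p*(5 - 6) - 4 = p*(-1) - 4 = -p - 4 = -4 - p)
Y = -29/5 (Y = -6 + (-10 + 13)/((-4 - (-3 + 4)) + 20) = -6 + 3/((-4 - 1*1) + 20) = -6 + 3/((-4 - 1) + 20) = -6 + 3/(-5 + 20) = -6 + 3/15 = -6 + 3*(1/15) = -6 + 1/5 = -29/5 ≈ -5.8000)
Y**2 = (-29/5)**2 = 841/25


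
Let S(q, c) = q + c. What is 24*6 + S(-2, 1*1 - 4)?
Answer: 139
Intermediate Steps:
S(q, c) = c + q
24*6 + S(-2, 1*1 - 4) = 24*6 + ((1*1 - 4) - 2) = 144 + ((1 - 4) - 2) = 144 + (-3 - 2) = 144 - 5 = 139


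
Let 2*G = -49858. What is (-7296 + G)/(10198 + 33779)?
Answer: -32225/43977 ≈ -0.73277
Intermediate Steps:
G = -24929 (G = (½)*(-49858) = -24929)
(-7296 + G)/(10198 + 33779) = (-7296 - 24929)/(10198 + 33779) = -32225/43977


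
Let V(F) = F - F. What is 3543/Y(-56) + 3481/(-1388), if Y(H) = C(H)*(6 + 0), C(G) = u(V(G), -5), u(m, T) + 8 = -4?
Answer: -430693/8328 ≈ -51.716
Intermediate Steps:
V(F) = 0
u(m, T) = -12 (u(m, T) = -8 - 4 = -12)
C(G) = -12
Y(H) = -72 (Y(H) = -12*(6 + 0) = -12*6 = -72)
3543/Y(-56) + 3481/(-1388) = 3543/(-72) + 3481/(-1388) = 3543*(-1/72) + 3481*(-1/1388) = -1181/24 - 3481/1388 = -430693/8328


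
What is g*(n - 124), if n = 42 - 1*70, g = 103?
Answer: -15656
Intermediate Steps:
n = -28 (n = 42 - 70 = -28)
g*(n - 124) = 103*(-28 - 124) = 103*(-152) = -15656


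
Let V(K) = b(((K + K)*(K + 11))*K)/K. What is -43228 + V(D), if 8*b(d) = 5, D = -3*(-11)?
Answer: -11412187/264 ≈ -43228.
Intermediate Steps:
D = 33
b(d) = 5/8 (b(d) = (⅛)*5 = 5/8)
V(K) = 5/(8*K)
-43228 + V(D) = -43228 + (5/8)/33 = -43228 + (5/8)*(1/33) = -43228 + 5/264 = -11412187/264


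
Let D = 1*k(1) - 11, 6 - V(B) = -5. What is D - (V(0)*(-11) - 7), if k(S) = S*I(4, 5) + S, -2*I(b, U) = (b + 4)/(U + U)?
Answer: 588/5 ≈ 117.60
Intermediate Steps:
I(b, U) = -(4 + b)/(4*U) (I(b, U) = -(b + 4)/(2*(U + U)) = -(4 + b)/(2*(2*U)) = -(4 + b)*1/(2*U)/2 = -(4 + b)/(4*U))
k(S) = 3*S/5 (k(S) = S*((1/4)*(-4 - 1*4)/5) + S = S*((1/4)*(1/5)*(-4 - 4)) + S = S*((1/4)*(1/5)*(-8)) + S = S*(-2/5) + S = -2*S/5 + S = 3*S/5)
V(B) = 11 (V(B) = 6 - 1*(-5) = 6 + 5 = 11)
D = -52/5 (D = 1*((3/5)*1) - 11 = 1*(3/5) - 11 = 3/5 - 11 = -52/5 ≈ -10.400)
D - (V(0)*(-11) - 7) = -52/5 - (11*(-11) - 7) = -52/5 - (-121 - 7) = -52/5 - 1*(-128) = -52/5 + 128 = 588/5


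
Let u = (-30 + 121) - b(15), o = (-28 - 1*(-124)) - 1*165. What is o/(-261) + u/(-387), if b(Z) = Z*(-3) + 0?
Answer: -977/11223 ≈ -0.087053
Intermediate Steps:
b(Z) = -3*Z (b(Z) = -3*Z + 0 = -3*Z)
o = -69 (o = (-28 + 124) - 165 = 96 - 165 = -69)
u = 136 (u = (-30 + 121) - (-3)*15 = 91 - 1*(-45) = 91 + 45 = 136)
o/(-261) + u/(-387) = -69/(-261) + 136/(-387) = -69*(-1/261) + 136*(-1/387) = 23/87 - 136/387 = -977/11223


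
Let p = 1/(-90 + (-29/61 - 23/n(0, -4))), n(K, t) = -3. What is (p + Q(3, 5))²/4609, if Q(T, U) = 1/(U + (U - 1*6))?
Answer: 51998521/4233711548176 ≈ 1.2282e-5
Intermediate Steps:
Q(T, U) = 1/(-6 + 2*U) (Q(T, U) = 1/(U + (U - 6)) = 1/(U + (-6 + U)) = 1/(-6 + 2*U))
p = -183/15154 (p = 1/(-90 + (-29/61 - 23/(-3))) = 1/(-90 + (-29*1/61 - 23*(-⅓))) = 1/(-90 + (-29/61 + 23/3)) = 1/(-90 + 1316/183) = 1/(-15154/183) = -183/15154 ≈ -0.012076)
(p + Q(3, 5))²/4609 = (-183/15154 + 1/(2*(-3 + 5)))²/4609 = (-183/15154 + (½)/2)²*(1/4609) = (-183/15154 + (½)*(½))²*(1/4609) = (-183/15154 + ¼)²*(1/4609) = (7211/30308)²*(1/4609) = (51998521/918574864)*(1/4609) = 51998521/4233711548176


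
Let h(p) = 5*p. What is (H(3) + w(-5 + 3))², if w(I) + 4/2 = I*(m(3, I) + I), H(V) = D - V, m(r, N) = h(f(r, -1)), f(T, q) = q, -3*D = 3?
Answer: 64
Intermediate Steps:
D = -1 (D = -⅓*3 = -1)
m(r, N) = -5 (m(r, N) = 5*(-1) = -5)
H(V) = -1 - V
w(I) = -2 + I*(-5 + I)
(H(3) + w(-5 + 3))² = ((-1 - 1*3) + (-2 + (-5 + 3)² - 5*(-5 + 3)))² = ((-1 - 3) + (-2 + (-2)² - 5*(-2)))² = (-4 + (-2 + 4 + 10))² = (-4 + 12)² = 8² = 64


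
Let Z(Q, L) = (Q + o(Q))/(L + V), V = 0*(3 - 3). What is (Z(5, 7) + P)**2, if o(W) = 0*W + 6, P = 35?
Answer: 65536/49 ≈ 1337.5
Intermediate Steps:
V = 0 (V = 0*0 = 0)
o(W) = 6 (o(W) = 0 + 6 = 6)
Z(Q, L) = (6 + Q)/L (Z(Q, L) = (Q + 6)/(L + 0) = (6 + Q)/L)
(Z(5, 7) + P)**2 = ((6 + 5)/7 + 35)**2 = ((1/7)*11 + 35)**2 = (11/7 + 35)**2 = (256/7)**2 = 65536/49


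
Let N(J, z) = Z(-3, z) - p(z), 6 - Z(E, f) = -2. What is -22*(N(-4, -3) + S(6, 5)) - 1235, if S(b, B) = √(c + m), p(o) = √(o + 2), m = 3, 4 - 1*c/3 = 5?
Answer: -1411 + 22*I ≈ -1411.0 + 22.0*I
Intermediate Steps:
c = -3 (c = 12 - 3*5 = 12 - 15 = -3)
Z(E, f) = 8 (Z(E, f) = 6 - 1*(-2) = 6 + 2 = 8)
p(o) = √(2 + o)
S(b, B) = 0 (S(b, B) = √(-3 + 3) = √0 = 0)
N(J, z) = 8 - √(2 + z)
-22*(N(-4, -3) + S(6, 5)) - 1235 = -22*((8 - √(2 - 3)) + 0) - 1235 = -22*((8 - √(-1)) + 0) - 1235 = -22*((8 - I) + 0) - 1235 = -22*(8 - I) - 1235 = (-176 + 22*I) - 1235 = -1411 + 22*I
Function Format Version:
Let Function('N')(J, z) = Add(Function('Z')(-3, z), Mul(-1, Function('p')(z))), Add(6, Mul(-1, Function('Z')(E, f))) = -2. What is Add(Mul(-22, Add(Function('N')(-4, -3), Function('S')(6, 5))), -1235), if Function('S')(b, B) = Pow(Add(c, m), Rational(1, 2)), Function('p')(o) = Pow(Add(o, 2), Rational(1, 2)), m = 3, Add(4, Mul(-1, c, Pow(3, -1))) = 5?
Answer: Add(-1411, Mul(22, I)) ≈ Add(-1411.0, Mul(22.000, I))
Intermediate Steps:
c = -3 (c = Add(12, Mul(-3, 5)) = Add(12, -15) = -3)
Function('Z')(E, f) = 8 (Function('Z')(E, f) = Add(6, Mul(-1, -2)) = Add(6, 2) = 8)
Function('p')(o) = Pow(Add(2, o), Rational(1, 2))
Function('S')(b, B) = 0 (Function('S')(b, B) = Pow(Add(-3, 3), Rational(1, 2)) = Pow(0, Rational(1, 2)) = 0)
Function('N')(J, z) = Add(8, Mul(-1, Pow(Add(2, z), Rational(1, 2))))
Add(Mul(-22, Add(Function('N')(-4, -3), Function('S')(6, 5))), -1235) = Add(Mul(-22, Add(Add(8, Mul(-1, Pow(Add(2, -3), Rational(1, 2)))), 0)), -1235) = Add(Mul(-22, Add(Add(8, Mul(-1, Pow(-1, Rational(1, 2)))), 0)), -1235) = Add(Mul(-22, Add(Add(8, Mul(-1, I)), 0)), -1235) = Add(Mul(-22, Add(8, Mul(-1, I))), -1235) = Add(Add(-176, Mul(22, I)), -1235) = Add(-1411, Mul(22, I))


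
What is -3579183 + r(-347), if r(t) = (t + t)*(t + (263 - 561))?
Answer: -3131553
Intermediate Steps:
r(t) = 2*t*(-298 + t) (r(t) = (2*t)*(t - 298) = (2*t)*(-298 + t) = 2*t*(-298 + t))
-3579183 + r(-347) = -3579183 + 2*(-347)*(-298 - 347) = -3579183 + 2*(-347)*(-645) = -3579183 + 447630 = -3131553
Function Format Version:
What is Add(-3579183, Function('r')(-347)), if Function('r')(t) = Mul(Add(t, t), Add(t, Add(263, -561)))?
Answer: -3131553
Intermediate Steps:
Function('r')(t) = Mul(2, t, Add(-298, t)) (Function('r')(t) = Mul(Mul(2, t), Add(t, -298)) = Mul(Mul(2, t), Add(-298, t)) = Mul(2, t, Add(-298, t)))
Add(-3579183, Function('r')(-347)) = Add(-3579183, Mul(2, -347, Add(-298, -347))) = Add(-3579183, Mul(2, -347, -645)) = Add(-3579183, 447630) = -3131553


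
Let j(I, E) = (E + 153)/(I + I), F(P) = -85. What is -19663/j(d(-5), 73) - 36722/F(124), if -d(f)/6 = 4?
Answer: 44262106/9605 ≈ 4608.2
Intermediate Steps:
d(f) = -24 (d(f) = -6*4 = -24)
j(I, E) = (153 + E)/(2*I) (j(I, E) = (153 + E)/((2*I)) = (153 + E)*(1/(2*I)) = (153 + E)/(2*I))
-19663/j(d(-5), 73) - 36722/F(124) = -19663*(-48/(153 + 73)) - 36722/(-85) = -19663/((½)*(-1/24)*226) - 36722*(-1/85) = -19663/(-113/24) + 36722/85 = -19663*(-24/113) + 36722/85 = 471912/113 + 36722/85 = 44262106/9605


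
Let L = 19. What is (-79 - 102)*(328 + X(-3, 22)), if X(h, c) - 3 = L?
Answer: -63350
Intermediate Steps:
X(h, c) = 22 (X(h, c) = 3 + 19 = 22)
(-79 - 102)*(328 + X(-3, 22)) = (-79 - 102)*(328 + 22) = -181*350 = -63350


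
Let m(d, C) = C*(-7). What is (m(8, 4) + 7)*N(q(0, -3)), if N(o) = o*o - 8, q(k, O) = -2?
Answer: 84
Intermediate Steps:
m(d, C) = -7*C
N(o) = -8 + o² (N(o) = o² - 8 = -8 + o²)
(m(8, 4) + 7)*N(q(0, -3)) = (-7*4 + 7)*(-8 + (-2)²) = (-28 + 7)*(-8 + 4) = -21*(-4) = 84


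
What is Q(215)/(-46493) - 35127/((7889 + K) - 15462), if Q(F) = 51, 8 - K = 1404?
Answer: 1632702192/416995717 ≈ 3.9154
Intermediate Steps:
K = -1396 (K = 8 - 1*1404 = 8 - 1404 = -1396)
Q(215)/(-46493) - 35127/((7889 + K) - 15462) = 51/(-46493) - 35127/((7889 - 1396) - 15462) = 51*(-1/46493) - 35127/(6493 - 15462) = -51/46493 - 35127/(-8969) = -51/46493 - 35127*(-1/8969) = -51/46493 + 35127/8969 = 1632702192/416995717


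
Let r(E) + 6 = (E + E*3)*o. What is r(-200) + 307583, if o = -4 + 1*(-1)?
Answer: 311577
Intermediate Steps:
o = -5 (o = -4 - 1 = -5)
r(E) = -6 - 20*E (r(E) = -6 + (E + E*3)*(-5) = -6 + (E + 3*E)*(-5) = -6 + (4*E)*(-5) = -6 - 20*E)
r(-200) + 307583 = (-6 - 20*(-200)) + 307583 = (-6 + 4000) + 307583 = 3994 + 307583 = 311577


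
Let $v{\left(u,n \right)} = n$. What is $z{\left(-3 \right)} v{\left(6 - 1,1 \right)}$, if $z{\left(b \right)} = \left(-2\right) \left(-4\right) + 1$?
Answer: $9$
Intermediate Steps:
$z{\left(b \right)} = 9$ ($z{\left(b \right)} = 8 + 1 = 9$)
$z{\left(-3 \right)} v{\left(6 - 1,1 \right)} = 9 \cdot 1 = 9$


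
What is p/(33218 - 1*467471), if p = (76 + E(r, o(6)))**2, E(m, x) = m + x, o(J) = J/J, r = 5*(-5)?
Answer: -2704/434253 ≈ -0.0062268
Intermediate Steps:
r = -25
o(J) = 1
p = 2704 (p = (76 + (-25 + 1))**2 = (76 - 24)**2 = 52**2 = 2704)
p/(33218 - 1*467471) = 2704/(33218 - 1*467471) = 2704/(33218 - 467471) = 2704/(-434253) = 2704*(-1/434253) = -2704/434253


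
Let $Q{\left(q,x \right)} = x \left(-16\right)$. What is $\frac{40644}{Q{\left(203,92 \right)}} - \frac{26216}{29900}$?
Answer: $- \frac{3407189}{119600} \approx -28.488$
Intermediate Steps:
$Q{\left(q,x \right)} = - 16 x$
$\frac{40644}{Q{\left(203,92 \right)}} - \frac{26216}{29900} = \frac{40644}{\left(-16\right) 92} - \frac{26216}{29900} = \frac{40644}{-1472} - \frac{6554}{7475} = 40644 \left(- \frac{1}{1472}\right) - \frac{6554}{7475} = - \frac{10161}{368} - \frac{6554}{7475} = - \frac{3407189}{119600}$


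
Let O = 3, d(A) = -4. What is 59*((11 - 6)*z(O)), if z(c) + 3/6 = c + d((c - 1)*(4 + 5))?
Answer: -885/2 ≈ -442.50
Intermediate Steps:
z(c) = -9/2 + c (z(c) = -½ + (c - 4) = -½ + (-4 + c) = -9/2 + c)
59*((11 - 6)*z(O)) = 59*((11 - 6)*(-9/2 + 3)) = 59*(5*(-3/2)) = 59*(-15/2) = -885/2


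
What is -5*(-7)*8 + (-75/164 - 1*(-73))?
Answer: 57817/164 ≈ 352.54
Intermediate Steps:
-5*(-7)*8 + (-75/164 - 1*(-73)) = 35*8 + (-75*1/164 + 73) = 280 + (-75/164 + 73) = 280 + 11897/164 = 57817/164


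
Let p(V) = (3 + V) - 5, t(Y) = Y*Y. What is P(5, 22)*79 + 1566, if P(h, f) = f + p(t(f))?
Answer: 41382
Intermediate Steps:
t(Y) = Y²
p(V) = -2 + V
P(h, f) = -2 + f + f² (P(h, f) = f + (-2 + f²) = -2 + f + f²)
P(5, 22)*79 + 1566 = (-2 + 22 + 22²)*79 + 1566 = (-2 + 22 + 484)*79 + 1566 = 504*79 + 1566 = 39816 + 1566 = 41382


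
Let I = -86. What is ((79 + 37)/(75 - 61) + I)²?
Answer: 295936/49 ≈ 6039.5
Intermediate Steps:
((79 + 37)/(75 - 61) + I)² = ((79 + 37)/(75 - 61) - 86)² = (116/14 - 86)² = (116*(1/14) - 86)² = (58/7 - 86)² = (-544/7)² = 295936/49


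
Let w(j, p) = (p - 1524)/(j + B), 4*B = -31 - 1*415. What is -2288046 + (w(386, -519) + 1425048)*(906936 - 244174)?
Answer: 57612086952382/61 ≈ 9.4446e+11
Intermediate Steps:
B = -223/2 (B = (-31 - 1*415)/4 = (-31 - 415)/4 = (¼)*(-446) = -223/2 ≈ -111.50)
w(j, p) = (-1524 + p)/(-223/2 + j) (w(j, p) = (p - 1524)/(j - 223/2) = (-1524 + p)/(-223/2 + j))
-2288046 + (w(386, -519) + 1425048)*(906936 - 244174) = -2288046 + (2*(-1524 - 519)/(-223 + 2*386) + 1425048)*(906936 - 244174) = -2288046 + (2*(-2043)/(-223 + 772) + 1425048)*662762 = -2288046 + (2*(-2043)/549 + 1425048)*662762 = -2288046 + (2*(1/549)*(-2043) + 1425048)*662762 = -2288046 + (-454/61 + 1425048)*662762 = -2288046 + (86927474/61)*662762 = -2288046 + 57612226523188/61 = 57612086952382/61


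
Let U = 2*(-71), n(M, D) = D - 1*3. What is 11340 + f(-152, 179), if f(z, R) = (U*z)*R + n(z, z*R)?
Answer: 3847665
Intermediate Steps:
n(M, D) = -3 + D (n(M, D) = D - 3 = -3 + D)
U = -142
f(z, R) = -3 - 141*R*z (f(z, R) = (-142*z)*R + (-3 + z*R) = -142*R*z + (-3 + R*z) = -3 - 141*R*z)
11340 + f(-152, 179) = 11340 + (-3 - 141*179*(-152)) = 11340 + (-3 + 3836328) = 11340 + 3836325 = 3847665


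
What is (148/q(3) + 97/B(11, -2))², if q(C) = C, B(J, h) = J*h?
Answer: 8791225/4356 ≈ 2018.2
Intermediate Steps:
(148/q(3) + 97/B(11, -2))² = (148/3 + 97/((11*(-2))))² = (148*(⅓) + 97/(-22))² = (148/3 + 97*(-1/22))² = (148/3 - 97/22)² = (2965/66)² = 8791225/4356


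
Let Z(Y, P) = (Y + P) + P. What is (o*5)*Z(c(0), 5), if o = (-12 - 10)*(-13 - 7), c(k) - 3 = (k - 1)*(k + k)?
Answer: 28600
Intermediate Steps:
c(k) = 3 + 2*k*(-1 + k) (c(k) = 3 + (k - 1)*(k + k) = 3 + (-1 + k)*(2*k) = 3 + 2*k*(-1 + k))
Z(Y, P) = Y + 2*P (Z(Y, P) = (P + Y) + P = Y + 2*P)
o = 440 (o = -22*(-20) = 440)
(o*5)*Z(c(0), 5) = (440*5)*((3 - 2*0 + 2*0²) + 2*5) = 2200*((3 + 0 + 2*0) + 10) = 2200*((3 + 0 + 0) + 10) = 2200*(3 + 10) = 2200*13 = 28600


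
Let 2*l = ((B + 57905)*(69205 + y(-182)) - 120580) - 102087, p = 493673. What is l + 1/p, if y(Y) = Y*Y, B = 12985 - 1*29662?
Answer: 2082607607098187/987346 ≈ 2.1093e+9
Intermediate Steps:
B = -16677 (B = 12985 - 29662 = -16677)
y(Y) = Y²
l = 4218597345/2 (l = (((-16677 + 57905)*(69205 + (-182)²) - 120580) - 102087)/2 = ((41228*(69205 + 33124) - 120580) - 102087)/2 = ((41228*102329 - 120580) - 102087)/2 = ((4218820012 - 120580) - 102087)/2 = (4218699432 - 102087)/2 = (½)*4218597345 = 4218597345/2 ≈ 2.1093e+9)
l + 1/p = 4218597345/2 + 1/493673 = 2082607607098187/987346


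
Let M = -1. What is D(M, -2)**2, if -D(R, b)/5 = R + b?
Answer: 225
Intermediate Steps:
D(R, b) = -5*R - 5*b (D(R, b) = -5*(R + b) = -5*R - 5*b)
D(M, -2)**2 = (-5*(-1) - 5*(-2))**2 = (5 + 10)**2 = 15**2 = 225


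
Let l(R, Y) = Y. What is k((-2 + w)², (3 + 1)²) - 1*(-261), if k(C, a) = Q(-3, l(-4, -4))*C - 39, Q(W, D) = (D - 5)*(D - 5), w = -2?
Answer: 1518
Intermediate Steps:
Q(W, D) = (-5 + D)² (Q(W, D) = (-5 + D)*(-5 + D) = (-5 + D)²)
k(C, a) = -39 + 81*C (k(C, a) = (-5 - 4)²*C - 39 = (-9)²*C - 39 = 81*C - 39 = -39 + 81*C)
k((-2 + w)², (3 + 1)²) - 1*(-261) = (-39 + 81*(-2 - 2)²) - 1*(-261) = (-39 + 81*(-4)²) + 261 = (-39 + 81*16) + 261 = (-39 + 1296) + 261 = 1257 + 261 = 1518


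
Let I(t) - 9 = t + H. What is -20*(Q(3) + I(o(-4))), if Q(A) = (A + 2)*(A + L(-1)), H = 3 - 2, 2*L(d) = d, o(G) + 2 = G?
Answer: -330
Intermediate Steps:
o(G) = -2 + G
L(d) = d/2
H = 1
I(t) = 10 + t (I(t) = 9 + (t + 1) = 9 + (1 + t) = 10 + t)
Q(A) = (2 + A)*(-½ + A) (Q(A) = (A + 2)*(A + (½)*(-1)) = (2 + A)*(A - ½) = (2 + A)*(-½ + A))
-20*(Q(3) + I(o(-4))) = -20*((-1 + 3² + (3/2)*3) + (10 + (-2 - 4))) = -20*((-1 + 9 + 9/2) + (10 - 6)) = -20*(25/2 + 4) = -20*33/2 = -330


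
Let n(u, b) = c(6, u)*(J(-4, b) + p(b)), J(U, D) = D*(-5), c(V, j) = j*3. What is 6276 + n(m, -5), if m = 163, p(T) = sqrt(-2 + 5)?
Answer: 18501 + 489*sqrt(3) ≈ 19348.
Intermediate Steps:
c(V, j) = 3*j
p(T) = sqrt(3)
J(U, D) = -5*D
n(u, b) = 3*u*(sqrt(3) - 5*b) (n(u, b) = (3*u)*(-5*b + sqrt(3)) = (3*u)*(sqrt(3) - 5*b) = 3*u*(sqrt(3) - 5*b))
6276 + n(m, -5) = 6276 + 3*163*(sqrt(3) - 5*(-5)) = 6276 + 3*163*(sqrt(3) + 25) = 6276 + 3*163*(25 + sqrt(3)) = 6276 + (12225 + 489*sqrt(3)) = 18501 + 489*sqrt(3)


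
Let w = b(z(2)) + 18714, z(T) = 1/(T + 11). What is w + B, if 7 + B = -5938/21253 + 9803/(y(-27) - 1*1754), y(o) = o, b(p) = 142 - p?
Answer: 713242846059/37851593 ≈ 18843.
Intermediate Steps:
z(T) = 1/(11 + T)
w = 245127/13 (w = (142 - 1/(11 + 2)) + 18714 = (142 - 1/13) + 18714 = 1845/13 + 18714 = 245127/13 ≈ 18856.)
B = -483879888/37851593 (B = -7 + (-5938/21253 + 9803/(-27 - 1*1754)) = -7 + (-5938*1/21253 + 9803/(-27 - 1754)) = -7 + (-5938/21253 + 9803/(-1781)) = -7 + (-5938/21253 + 9803*(-1/1781)) = -7 + (-5938/21253 - 9803/1781) = -7 - 218918737/37851593 = -483879888/37851593 ≈ -12.784)
w + B = 245127/13 - 483879888/37851593 = 713242846059/37851593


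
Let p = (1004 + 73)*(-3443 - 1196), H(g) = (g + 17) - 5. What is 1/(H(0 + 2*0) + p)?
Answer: -1/4996191 ≈ -2.0015e-7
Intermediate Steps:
H(g) = 12 + g (H(g) = (17 + g) - 5 = 12 + g)
p = -4996203 (p = 1077*(-4639) = -4996203)
1/(H(0 + 2*0) + p) = 1/((12 + (0 + 2*0)) - 4996203) = 1/((12 + (0 + 0)) - 4996203) = 1/((12 + 0) - 4996203) = 1/(12 - 4996203) = 1/(-4996191) = -1/4996191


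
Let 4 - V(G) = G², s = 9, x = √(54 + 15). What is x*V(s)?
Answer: -77*√69 ≈ -639.61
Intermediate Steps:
x = √69 ≈ 8.3066
V(G) = 4 - G²
x*V(s) = √69*(4 - 1*9²) = √69*(4 - 1*81) = √69*(4 - 81) = √69*(-77) = -77*√69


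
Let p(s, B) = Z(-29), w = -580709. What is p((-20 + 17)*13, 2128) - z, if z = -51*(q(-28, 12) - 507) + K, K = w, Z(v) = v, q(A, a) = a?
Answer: 555435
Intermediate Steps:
K = -580709
p(s, B) = -29
z = -555464 (z = -51*(12 - 507) - 580709 = -51*(-495) - 580709 = 25245 - 580709 = -555464)
p((-20 + 17)*13, 2128) - z = -29 - 1*(-555464) = -29 + 555464 = 555435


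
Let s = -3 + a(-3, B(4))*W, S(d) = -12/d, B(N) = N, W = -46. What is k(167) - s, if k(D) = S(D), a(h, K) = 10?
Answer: 77309/167 ≈ 462.93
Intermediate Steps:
k(D) = -12/D
s = -463 (s = -3 + 10*(-46) = -3 - 460 = -463)
k(167) - s = -12/167 - 1*(-463) = -12*1/167 + 463 = -12/167 + 463 = 77309/167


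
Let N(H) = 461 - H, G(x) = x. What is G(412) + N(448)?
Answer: 425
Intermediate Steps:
G(412) + N(448) = 412 + (461 - 1*448) = 412 + (461 - 448) = 412 + 13 = 425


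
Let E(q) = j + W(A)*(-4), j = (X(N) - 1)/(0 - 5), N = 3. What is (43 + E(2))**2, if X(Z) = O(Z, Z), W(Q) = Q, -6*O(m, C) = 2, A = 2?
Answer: 279841/225 ≈ 1243.7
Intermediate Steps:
O(m, C) = -1/3 (O(m, C) = -1/6*2 = -1/3)
X(Z) = -1/3
j = 4/15 (j = (-1/3 - 1)/(0 - 5) = -4/3/(-5) = -4/3*(-1/5) = 4/15 ≈ 0.26667)
E(q) = -116/15 (E(q) = 4/15 + 2*(-4) = 4/15 - 8 = -116/15)
(43 + E(2))**2 = (43 - 116/15)**2 = (529/15)**2 = 279841/225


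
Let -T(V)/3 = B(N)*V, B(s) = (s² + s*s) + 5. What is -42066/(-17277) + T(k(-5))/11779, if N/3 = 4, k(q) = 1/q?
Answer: 830887851/339176305 ≈ 2.4497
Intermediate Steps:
N = 12 (N = 3*4 = 12)
B(s) = 5 + 2*s² (B(s) = (s² + s²) + 5 = 2*s² + 5 = 5 + 2*s²)
T(V) = -879*V (T(V) = -3*(5 + 2*12²)*V = -3*(5 + 2*144)*V = -3*(5 + 288)*V = -879*V)
-42066/(-17277) + T(k(-5))/11779 = -42066/(-17277) - 879/(-5)/11779 = -42066*(-1/17277) - 879*(-⅕)*(1/11779) = 14022/5759 + (879/5)*(1/11779) = 14022/5759 + 879/58895 = 830887851/339176305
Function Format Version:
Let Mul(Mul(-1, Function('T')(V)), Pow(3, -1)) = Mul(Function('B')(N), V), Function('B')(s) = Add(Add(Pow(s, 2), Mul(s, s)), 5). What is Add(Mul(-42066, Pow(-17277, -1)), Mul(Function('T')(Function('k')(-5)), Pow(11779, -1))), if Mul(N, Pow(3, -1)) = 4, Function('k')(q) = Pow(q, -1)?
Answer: Rational(830887851, 339176305) ≈ 2.4497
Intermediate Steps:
N = 12 (N = Mul(3, 4) = 12)
Function('B')(s) = Add(5, Mul(2, Pow(s, 2))) (Function('B')(s) = Add(Add(Pow(s, 2), Pow(s, 2)), 5) = Add(Mul(2, Pow(s, 2)), 5) = Add(5, Mul(2, Pow(s, 2))))
Function('T')(V) = Mul(-879, V) (Function('T')(V) = Mul(-3, Mul(Add(5, Mul(2, Pow(12, 2))), V)) = Mul(-3, Mul(Add(5, Mul(2, 144)), V)) = Mul(-3, Mul(Add(5, 288), V)) = Mul(-3, Mul(293, V)) = Mul(-879, V))
Add(Mul(-42066, Pow(-17277, -1)), Mul(Function('T')(Function('k')(-5)), Pow(11779, -1))) = Add(Mul(-42066, Pow(-17277, -1)), Mul(Mul(-879, Pow(-5, -1)), Pow(11779, -1))) = Add(Mul(-42066, Rational(-1, 17277)), Mul(Mul(-879, Rational(-1, 5)), Rational(1, 11779))) = Add(Rational(14022, 5759), Mul(Rational(879, 5), Rational(1, 11779))) = Add(Rational(14022, 5759), Rational(879, 58895)) = Rational(830887851, 339176305)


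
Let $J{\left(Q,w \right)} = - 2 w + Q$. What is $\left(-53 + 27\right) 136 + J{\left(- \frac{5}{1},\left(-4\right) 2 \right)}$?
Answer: $-3525$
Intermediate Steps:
$J{\left(Q,w \right)} = Q - 2 w$
$\left(-53 + 27\right) 136 + J{\left(- \frac{5}{1},\left(-4\right) 2 \right)} = \left(-53 + 27\right) 136 - \left(5 + 2 \left(-4\right) 2\right) = \left(-26\right) 136 - -11 = -3536 + \left(-5 + 16\right) = -3536 + 11 = -3525$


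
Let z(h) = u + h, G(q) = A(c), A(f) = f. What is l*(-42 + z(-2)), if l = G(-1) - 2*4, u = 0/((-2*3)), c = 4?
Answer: 176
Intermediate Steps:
G(q) = 4
u = 0 (u = 0/(-6) = 0*(-⅙) = 0)
z(h) = h (z(h) = 0 + h = h)
l = -4 (l = 4 - 2*4 = 4 - 8 = -4)
l*(-42 + z(-2)) = -4*(-42 - 2) = -4*(-44) = 176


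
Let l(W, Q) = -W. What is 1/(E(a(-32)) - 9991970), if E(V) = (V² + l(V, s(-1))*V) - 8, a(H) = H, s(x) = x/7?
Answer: -1/9991978 ≈ -1.0008e-7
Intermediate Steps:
s(x) = x/7 (s(x) = x*(⅐) = x/7)
E(V) = -8 (E(V) = (V² + (-V)*V) - 8 = (V² - V²) - 8 = 0 - 8 = -8)
1/(E(a(-32)) - 9991970) = 1/(-8 - 9991970) = 1/(-9991978) = -1/9991978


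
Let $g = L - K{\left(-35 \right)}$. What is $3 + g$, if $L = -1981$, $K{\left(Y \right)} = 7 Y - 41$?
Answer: $-1692$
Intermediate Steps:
$K{\left(Y \right)} = -41 + 7 Y$
$g = -1695$ ($g = -1981 - \left(-41 + 7 \left(-35\right)\right) = -1981 - \left(-41 - 245\right) = -1981 - -286 = -1981 + 286 = -1695$)
$3 + g = 3 - 1695 = -1692$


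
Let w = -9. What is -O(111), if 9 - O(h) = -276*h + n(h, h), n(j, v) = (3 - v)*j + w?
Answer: -42642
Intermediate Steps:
n(j, v) = -9 + j*(3 - v) (n(j, v) = (3 - v)*j - 9 = j*(3 - v) - 9 = -9 + j*(3 - v))
O(h) = 18 + h² + 273*h (O(h) = 9 - (-276*h + (-9 + 3*h - h*h)) = 9 - (-276*h + (-9 + 3*h - h²)) = 9 - (-276*h + (-9 - h² + 3*h)) = 9 - (-9 - h² - 273*h) = 9 + (9 + h² + 273*h) = 18 + h² + 273*h)
-O(111) = -(18 + 111² + 273*111) = -(18 + 12321 + 30303) = -1*42642 = -42642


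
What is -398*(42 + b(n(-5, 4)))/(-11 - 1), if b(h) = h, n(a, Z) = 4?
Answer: 4577/3 ≈ 1525.7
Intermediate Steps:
-398*(42 + b(n(-5, 4)))/(-11 - 1) = -398*(42 + 4)/(-11 - 1) = -18308/(-12) = -18308*(-1)/12 = -398*(-23/6) = 4577/3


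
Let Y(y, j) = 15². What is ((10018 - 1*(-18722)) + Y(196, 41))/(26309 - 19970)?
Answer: 9655/2113 ≈ 4.5693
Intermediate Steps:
Y(y, j) = 225
((10018 - 1*(-18722)) + Y(196, 41))/(26309 - 19970) = ((10018 - 1*(-18722)) + 225)/(26309 - 19970) = ((10018 + 18722) + 225)/6339 = (28740 + 225)*(1/6339) = 28965*(1/6339) = 9655/2113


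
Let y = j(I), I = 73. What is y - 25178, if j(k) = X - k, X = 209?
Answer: -25042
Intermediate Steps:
j(k) = 209 - k
y = 136 (y = 209 - 1*73 = 209 - 73 = 136)
y - 25178 = 136 - 25178 = -25042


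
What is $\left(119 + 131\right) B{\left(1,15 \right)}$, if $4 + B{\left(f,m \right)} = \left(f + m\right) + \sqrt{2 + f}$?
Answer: $3000 + 250 \sqrt{3} \approx 3433.0$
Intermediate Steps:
$B{\left(f,m \right)} = -4 + f + m + \sqrt{2 + f}$ ($B{\left(f,m \right)} = -4 + \left(\left(f + m\right) + \sqrt{2 + f}\right) = -4 + \left(f + m + \sqrt{2 + f}\right) = -4 + f + m + \sqrt{2 + f}$)
$\left(119 + 131\right) B{\left(1,15 \right)} = \left(119 + 131\right) \left(-4 + 1 + 15 + \sqrt{2 + 1}\right) = 250 \left(-4 + 1 + 15 + \sqrt{3}\right) = 250 \left(12 + \sqrt{3}\right) = 3000 + 250 \sqrt{3}$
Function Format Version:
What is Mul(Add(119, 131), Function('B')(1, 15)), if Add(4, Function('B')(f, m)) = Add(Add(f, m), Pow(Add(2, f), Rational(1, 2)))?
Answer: Add(3000, Mul(250, Pow(3, Rational(1, 2)))) ≈ 3433.0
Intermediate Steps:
Function('B')(f, m) = Add(-4, f, m, Pow(Add(2, f), Rational(1, 2))) (Function('B')(f, m) = Add(-4, Add(Add(f, m), Pow(Add(2, f), Rational(1, 2)))) = Add(-4, Add(f, m, Pow(Add(2, f), Rational(1, 2)))) = Add(-4, f, m, Pow(Add(2, f), Rational(1, 2))))
Mul(Add(119, 131), Function('B')(1, 15)) = Mul(Add(119, 131), Add(-4, 1, 15, Pow(Add(2, 1), Rational(1, 2)))) = Mul(250, Add(-4, 1, 15, Pow(3, Rational(1, 2)))) = Mul(250, Add(12, Pow(3, Rational(1, 2)))) = Add(3000, Mul(250, Pow(3, Rational(1, 2))))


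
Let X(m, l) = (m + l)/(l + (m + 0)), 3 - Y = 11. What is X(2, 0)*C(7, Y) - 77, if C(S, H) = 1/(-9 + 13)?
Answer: -307/4 ≈ -76.750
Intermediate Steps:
Y = -8 (Y = 3 - 1*11 = 3 - 11 = -8)
X(m, l) = 1 (X(m, l) = (l + m)/(l + m) = 1)
C(S, H) = ¼ (C(S, H) = 1/4 = ¼)
X(2, 0)*C(7, Y) - 77 = 1*(¼) - 77 = ¼ - 77 = -307/4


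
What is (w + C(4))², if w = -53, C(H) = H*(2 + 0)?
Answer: 2025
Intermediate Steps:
C(H) = 2*H (C(H) = H*2 = 2*H)
(w + C(4))² = (-53 + 2*4)² = (-53 + 8)² = (-45)² = 2025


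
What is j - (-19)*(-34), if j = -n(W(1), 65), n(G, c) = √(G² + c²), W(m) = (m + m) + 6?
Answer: -646 - √4289 ≈ -711.49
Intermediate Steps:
W(m) = 6 + 2*m (W(m) = 2*m + 6 = 6 + 2*m)
j = -√4289 (j = -√((6 + 2*1)² + 65²) = -√((6 + 2)² + 4225) = -√(8² + 4225) = -√(64 + 4225) = -√4289 ≈ -65.490)
j - (-19)*(-34) = -√4289 - (-19)*(-34) = -√4289 - 1*646 = -√4289 - 646 = -646 - √4289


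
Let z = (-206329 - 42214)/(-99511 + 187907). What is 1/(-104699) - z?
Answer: 3717445023/1322138972 ≈ 2.8117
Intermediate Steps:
z = -248543/88396 ≈ -2.8117
1/(-104699) - z = 1/(-104699) - 1*(-248543/88396) = -1/104699 + 248543/88396 = 3717445023/1322138972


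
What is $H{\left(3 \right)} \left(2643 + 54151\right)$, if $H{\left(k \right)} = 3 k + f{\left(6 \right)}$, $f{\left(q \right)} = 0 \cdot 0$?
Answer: $511146$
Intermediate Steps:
$f{\left(q \right)} = 0$
$H{\left(k \right)} = 3 k$ ($H{\left(k \right)} = 3 k + 0 = 3 k$)
$H{\left(3 \right)} \left(2643 + 54151\right) = 3 \cdot 3 \left(2643 + 54151\right) = 9 \cdot 56794 = 511146$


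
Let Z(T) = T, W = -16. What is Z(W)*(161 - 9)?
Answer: -2432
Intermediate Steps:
Z(W)*(161 - 9) = -16*(161 - 9) = -16*152 = -2432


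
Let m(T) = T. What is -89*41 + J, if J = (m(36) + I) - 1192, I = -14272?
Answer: -19077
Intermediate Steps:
J = -15428 (J = (36 - 14272) - 1192 = -14236 - 1192 = -15428)
-89*41 + J = -89*41 - 15428 = -3649 - 15428 = -19077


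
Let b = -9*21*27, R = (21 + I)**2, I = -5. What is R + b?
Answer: -4847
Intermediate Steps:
R = 256 (R = (21 - 5)**2 = 16**2 = 256)
b = -5103 (b = -189*27 = -5103)
R + b = 256 - 5103 = -4847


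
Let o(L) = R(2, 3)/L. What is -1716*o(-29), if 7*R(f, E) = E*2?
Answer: 10296/203 ≈ 50.719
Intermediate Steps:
R(f, E) = 2*E/7 (R(f, E) = (E*2)/7 = (2*E)/7 = 2*E/7)
o(L) = 6/(7*L) (o(L) = ((2/7)*3)/L = 6/(7*L))
-1716*o(-29) = -10296/(7*(-29)) = -10296*(-1)/(7*29) = -1716*(-6/203) = 10296/203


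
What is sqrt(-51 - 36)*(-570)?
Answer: -570*I*sqrt(87) ≈ -5316.6*I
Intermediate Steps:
sqrt(-51 - 36)*(-570) = sqrt(-87)*(-570) = (I*sqrt(87))*(-570) = -570*I*sqrt(87)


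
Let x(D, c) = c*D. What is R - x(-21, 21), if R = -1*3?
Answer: 438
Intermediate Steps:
R = -3
x(D, c) = D*c
R - x(-21, 21) = -3 - (-21)*21 = -3 - 1*(-441) = -3 + 441 = 438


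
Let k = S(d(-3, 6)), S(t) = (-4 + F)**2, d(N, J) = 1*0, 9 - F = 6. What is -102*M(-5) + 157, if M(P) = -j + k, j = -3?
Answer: -251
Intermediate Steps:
F = 3 (F = 9 - 1*6 = 9 - 6 = 3)
d(N, J) = 0
S(t) = 1 (S(t) = (-4 + 3)**2 = (-1)**2 = 1)
k = 1
M(P) = 4 (M(P) = -1*(-3) + 1 = 3 + 1 = 4)
-102*M(-5) + 157 = -102*4 + 157 = -408 + 157 = -251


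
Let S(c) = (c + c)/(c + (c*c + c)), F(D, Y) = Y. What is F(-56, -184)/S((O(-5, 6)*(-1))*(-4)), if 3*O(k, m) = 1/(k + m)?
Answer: -920/3 ≈ -306.67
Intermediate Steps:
O(k, m) = 1/(3*(k + m))
S(c) = 2*c/(c**2 + 2*c) (S(c) = (2*c)/(c + (c**2 + c)) = (2*c)/(c + (c + c**2)) = (2*c)/(c**2 + 2*c) = 2*c/(c**2 + 2*c))
F(-56, -184)/S((O(-5, 6)*(-1))*(-4)) = -(184 + 368/(3*(-5 + 6))) = -184/(2/(2 + (((1/3)/1)*(-1))*(-4))) = -184/(2/(2 + (((1/3)*1)*(-1))*(-4))) = -184/(2/(2 + ((1/3)*(-1))*(-4))) = -184/(2/(2 - 1/3*(-4))) = -184/(2/(2 + 4/3)) = -184/(2/(10/3)) = -184/(2*(3/10)) = -184/3/5 = -184*5/3 = -920/3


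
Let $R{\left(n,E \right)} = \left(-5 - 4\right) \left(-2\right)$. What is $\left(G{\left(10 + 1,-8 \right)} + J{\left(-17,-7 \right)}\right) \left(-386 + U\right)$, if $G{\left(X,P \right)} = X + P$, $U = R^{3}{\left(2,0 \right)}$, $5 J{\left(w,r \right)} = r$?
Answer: $\frac{43568}{5} \approx 8713.6$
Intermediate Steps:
$R{\left(n,E \right)} = 18$ ($R{\left(n,E \right)} = \left(-9\right) \left(-2\right) = 18$)
$J{\left(w,r \right)} = \frac{r}{5}$
$U = 5832$ ($U = 18^{3} = 5832$)
$G{\left(X,P \right)} = P + X$
$\left(G{\left(10 + 1,-8 \right)} + J{\left(-17,-7 \right)}\right) \left(-386 + U\right) = \left(\left(-8 + \left(10 + 1\right)\right) + \frac{1}{5} \left(-7\right)\right) \left(-386 + 5832\right) = \left(\left(-8 + 11\right) - \frac{7}{5}\right) 5446 = \left(3 - \frac{7}{5}\right) 5446 = \frac{8}{5} \cdot 5446 = \frac{43568}{5}$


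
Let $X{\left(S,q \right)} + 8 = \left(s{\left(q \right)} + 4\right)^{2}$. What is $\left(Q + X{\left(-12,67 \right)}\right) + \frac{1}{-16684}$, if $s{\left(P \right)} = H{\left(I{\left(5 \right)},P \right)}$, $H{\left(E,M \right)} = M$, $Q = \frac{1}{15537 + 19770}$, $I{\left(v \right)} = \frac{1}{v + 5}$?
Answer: $\frac{2964748966981}{589061988} \approx 5033.0$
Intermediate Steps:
$I{\left(v \right)} = \frac{1}{5 + v}$
$Q = \frac{1}{35307} \approx 2.8323 \cdot 10^{-5}$
$s{\left(P \right)} = P$
$X{\left(S,q \right)} = -8 + \left(4 + q\right)^{2}$ ($X{\left(S,q \right)} = -8 + \left(q + 4\right)^{2} = -8 + \left(4 + q\right)^{2}$)
$\left(Q + X{\left(-12,67 \right)}\right) + \frac{1}{-16684} = \left(\frac{1}{35307} - \left(8 - \left(4 + 67\right)^{2}\right)\right) + \frac{1}{-16684} = \left(\frac{1}{35307} - \left(8 - 71^{2}\right)\right) - \frac{1}{16684} = \left(\frac{1}{35307} + \left(-8 + 5041\right)\right) - \frac{1}{16684} = \left(\frac{1}{35307} + 5033\right) - \frac{1}{16684} = \frac{177700132}{35307} - \frac{1}{16684} = \frac{2964748966981}{589061988}$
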